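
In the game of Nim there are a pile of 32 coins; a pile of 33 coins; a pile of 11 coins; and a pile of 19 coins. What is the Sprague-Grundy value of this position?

25

Bitwise XOR of the heap sizes:
  100000  (32)
  100001  (33)
  001011  (11)
  010011  (19)
  ------
  011001  (25)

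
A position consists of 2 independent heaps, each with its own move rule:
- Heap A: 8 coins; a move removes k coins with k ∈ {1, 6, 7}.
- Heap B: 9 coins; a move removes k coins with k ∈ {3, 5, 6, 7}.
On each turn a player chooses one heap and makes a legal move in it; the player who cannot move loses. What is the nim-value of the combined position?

Build the Grundy sequence for heap A with g(k) = mex{g(k−s) : s ∈ {1, 6, 7}, s ≤ k}:
k:     0  1  2  3  4  5  6  7  8
g(k):  0  1  0  1  0  1  2  3  2
So g(8) = 2.
Grundy values for heap B (subtraction set {3, 5, 6, 7}):
k:     0  1  2  3  4  5  6  7  8  9
g(k):  0  0  0  1  1  1  2  2  2  3
So g(9) = 3.
By the Sprague-Grundy theorem, the Grundy value of a sum of independent games is the XOR of the component values.
Combined value = 2 ⊕ 3 = 1.

1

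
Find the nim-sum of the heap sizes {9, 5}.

In binary:
  1001  (9)
  0101  (5)
  ----
  1100  (12)

12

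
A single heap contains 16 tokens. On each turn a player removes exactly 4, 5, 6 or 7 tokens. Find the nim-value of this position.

1

Build the Grundy sequence with g(k) = mex{g(k−s) : s ∈ {4, 5, 6, 7}, s ≤ k}:
k:     0  1  2  3  4  5  6  7  8  9 10 11 12 13 14 15 16
g(k):  0  0  0  0  1  1  1  1  2  2  2  0  0  0  0  1  1
So g(16) = 1.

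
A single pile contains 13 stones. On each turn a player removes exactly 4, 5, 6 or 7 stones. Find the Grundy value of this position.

Compute g(0), g(1), … for moves {4, 5, 6, 7}:
k:     0  1  2  3  4  5  6  7  8  9 10 11 12 13
g(k):  0  0  0  0  1  1  1  1  2  2  2  0  0  0
So g(13) = 0.

0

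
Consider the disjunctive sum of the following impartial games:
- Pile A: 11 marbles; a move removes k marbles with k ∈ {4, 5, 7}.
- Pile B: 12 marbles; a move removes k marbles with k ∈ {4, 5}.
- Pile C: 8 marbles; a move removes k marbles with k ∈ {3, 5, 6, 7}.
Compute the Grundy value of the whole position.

2

For pile A, compute g(0), g(1), … with moves {4, 5, 7}:
k:     0  1  2  3  4  5  6  7  8  9 10 11
g(k):  0  0  0  0  1  1  1  1  2  2  2  0
So g(11) = 0.
Grundy values for pile B (subtraction set {4, 5}):
g(0) = mex{} = 0
g(1) = mex{} = 0
g(2) = mex{} = 0
g(3) = mex{} = 0
g(4) = mex{0} = 1
g(5) = mex{0} = 1
g(6) = mex{0} = 1
g(7) = mex{0} = 1
g(8) = mex{0,1} = 2
g(9) = mex{1} = 0
g(10) = mex{1} = 0
g(11) = mex{1} = 0
g(12) = mex{1,2} = 0
So g(12) = 0.
For pile C, compute g(0), g(1), … with moves {3, 5, 6, 7}:
g(0) = mex{} = 0
g(1) = mex{} = 0
g(2) = mex{} = 0
g(3) = mex{0} = 1
g(4) = mex{0} = 1
g(5) = mex{0} = 1
g(6) = mex{0,1} = 2
g(7) = mex{0,1} = 2
g(8) = mex{0,1} = 2
So g(8) = 2.
By the Sprague-Grundy theorem, the Grundy value of a sum of independent games is the XOR of the component values.
Combined value = 0 ⊕ 0 ⊕ 2 = 2.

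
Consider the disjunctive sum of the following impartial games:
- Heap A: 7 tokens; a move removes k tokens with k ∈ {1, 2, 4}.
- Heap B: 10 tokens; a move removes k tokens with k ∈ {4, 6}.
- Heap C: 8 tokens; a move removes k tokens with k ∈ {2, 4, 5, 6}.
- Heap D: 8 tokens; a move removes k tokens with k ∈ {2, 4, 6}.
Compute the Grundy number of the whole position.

1

For heap A, compute g(0), g(1), … with moves {1, 2, 4}:
g(0) = mex{} = 0
g(1) = mex{0} = 1
g(2) = mex{0,1} = 2
g(3) = mex{1,2} = 0
g(4) = mex{0,2} = 1
g(5) = mex{0,1} = 2
g(6) = mex{1,2} = 0
g(7) = mex{0,2} = 1
So g(7) = 1.
Build the Grundy sequence for heap B with g(k) = mex{g(k−s) : s ∈ {4, 6}, s ≤ k}:
k:     0  1  2  3  4  5  6  7  8  9 10
g(k):  0  0  0  0  1  1  1  1  2  2  0
So g(10) = 0.
Build the Grundy sequence for heap C with g(k) = mex{g(k−s) : s ∈ {2, 4, 5, 6}, s ≤ k}:
g(0) = mex{} = 0
g(1) = mex{} = 0
g(2) = mex{0} = 1
g(3) = mex{0} = 1
g(4) = mex{0,1} = 2
g(5) = mex{0,1} = 2
g(6) = mex{0,1,2} = 3
g(7) = mex{0,1,2} = 3
g(8) = mex{1,2,3} = 0
So g(8) = 0.
For heap D, compute g(0), g(1), … with moves {2, 4, 6}:
k:     0  1  2  3  4  5  6  7  8
g(k):  0  0  1  1  2  2  3  3  0
So g(8) = 0.
The value of a disjunctive sum is the nim-sum of the parts.
Combined value = 1 XOR 0 XOR 0 XOR 0 = 1.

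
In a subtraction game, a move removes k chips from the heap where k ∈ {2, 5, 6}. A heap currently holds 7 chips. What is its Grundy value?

3

Build the Grundy sequence with g(k) = mex{g(k−s) : s ∈ {2, 5, 6}, s ≤ k}:
k:     0  1  2  3  4  5  6  7
g(k):  0  0  1  1  0  2  1  3
So g(7) = 3.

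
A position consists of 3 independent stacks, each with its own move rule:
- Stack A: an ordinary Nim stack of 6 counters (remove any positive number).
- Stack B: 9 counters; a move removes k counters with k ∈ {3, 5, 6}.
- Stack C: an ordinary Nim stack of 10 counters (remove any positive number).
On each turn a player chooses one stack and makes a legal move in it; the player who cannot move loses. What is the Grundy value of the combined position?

Stack A is a plain Nim stack of size 6, so its Grundy value is 6.
Grundy values for stack B (subtraction set {3, 5, 6}):
k:     0  1  2  3  4  5  6  7  8  9
g(k):  0  0  0  1  1  1  2  2  2  0
So g(9) = 0.
Stack C is a plain Nim stack of size 10, so its Grundy value is 10.
By the Sprague-Grundy theorem, the Grundy value of a sum of independent games is the XOR of the component values.
Combined value = 6 ⊕ 0 ⊕ 10 = 12.

12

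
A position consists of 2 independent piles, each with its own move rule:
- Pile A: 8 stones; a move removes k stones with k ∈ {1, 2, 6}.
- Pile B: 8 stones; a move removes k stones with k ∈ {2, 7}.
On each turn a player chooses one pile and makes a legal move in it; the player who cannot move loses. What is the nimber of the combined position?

Grundy values for pile A (subtraction set {1, 2, 6}):
g(0) = mex{} = 0
g(1) = mex{0} = 1
g(2) = mex{0,1} = 2
g(3) = mex{1,2} = 0
g(4) = mex{0,2} = 1
g(5) = mex{0,1} = 2
g(6) = mex{0,1,2} = 3
g(7) = mex{1,2,3} = 0
g(8) = mex{0,2,3} = 1
So g(8) = 1.
For pile B, compute g(0), g(1), … with moves {2, 7}:
k:     0  1  2  3  4  5  6  7  8
g(k):  0  0  1  1  0  0  1  1  2
So g(8) = 2.
By the Sprague-Grundy theorem, the Grundy value of a sum of independent games is the XOR of the component values.
Combined value = 1 ⊕ 2 = 3.

3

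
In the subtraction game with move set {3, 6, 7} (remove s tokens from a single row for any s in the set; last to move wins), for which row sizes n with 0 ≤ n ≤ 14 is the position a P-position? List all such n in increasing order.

0, 1, 2, 10, 11, 12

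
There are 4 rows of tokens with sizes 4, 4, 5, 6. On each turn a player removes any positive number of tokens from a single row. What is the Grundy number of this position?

3

Compute the nim-sum pairwise:
4 ⊕ 4 = 0
0 ⊕ 5 = 5
5 ⊕ 6 = 3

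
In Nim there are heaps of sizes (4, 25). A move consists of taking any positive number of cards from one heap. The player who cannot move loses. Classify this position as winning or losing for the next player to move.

Winning position

Bitwise XOR of the heap sizes:
  00100  (4)
  11001  (25)
  -----
  11101  (29)
The nim-sum is 29 ≠ 0, so this is an N-position: the player to move can win.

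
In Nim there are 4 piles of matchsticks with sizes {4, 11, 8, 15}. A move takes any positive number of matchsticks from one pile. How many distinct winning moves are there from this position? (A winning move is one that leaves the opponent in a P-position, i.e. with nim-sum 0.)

Compute the nim-sum pairwise:
4 ^ 11 = 15
15 ^ 8 = 7
7 ^ 15 = 8
The overall nim-sum is X = 8. A pile of size p has a winning move iff p XOR X < p (reduce it to p XOR X).
  4: 4 XOR 8 = 12 ≥ 4 — no move.
  11: 11 XOR 8 = 3 < 11 — winning move (to 3).
  8: 8 XOR 8 = 0 < 8 — winning move (to 0).
  15: 15 XOR 8 = 7 < 15 — winning move (to 7).
That gives 3 winning moves.

3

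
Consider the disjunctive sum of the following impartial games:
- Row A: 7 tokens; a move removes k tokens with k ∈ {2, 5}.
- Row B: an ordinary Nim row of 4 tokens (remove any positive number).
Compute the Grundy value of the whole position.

4

Grundy values for row A (subtraction set {2, 5}):
g(0) = mex{} = 0
g(1) = mex{} = 0
g(2) = mex{0} = 1
g(3) = mex{0} = 1
g(4) = mex{1} = 0
g(5) = mex{0,1} = 2
g(6) = mex{0} = 1
g(7) = mex{1,2} = 0
So g(7) = 0.
Row B is a plain Nim row of size 4, so its Grundy value is 4.
The value of a disjunctive sum is the nim-sum of the parts.
Combined value = 0 ⊕ 4 = 4.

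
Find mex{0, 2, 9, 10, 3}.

1

0 is in the set but 1 is not, so the mex is 1.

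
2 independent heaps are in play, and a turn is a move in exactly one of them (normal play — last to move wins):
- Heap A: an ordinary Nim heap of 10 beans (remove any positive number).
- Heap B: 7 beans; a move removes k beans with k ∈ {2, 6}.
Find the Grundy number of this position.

11

Heap A is a plain Nim heap of size 10, so its Grundy value is 10.
Grundy values for heap B (subtraction set {2, 6}):
g(0) = mex{} = 0
g(1) = mex{} = 0
g(2) = mex{0} = 1
g(3) = mex{0} = 1
g(4) = mex{1} = 0
g(5) = mex{1} = 0
g(6) = mex{0} = 1
g(7) = mex{0} = 1
So g(7) = 1.
The value of a disjunctive sum is the nim-sum of the parts.
Combined value = 10 ⊕ 1 = 11.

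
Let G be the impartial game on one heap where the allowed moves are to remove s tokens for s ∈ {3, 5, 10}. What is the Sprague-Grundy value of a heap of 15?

0

Build the Grundy sequence with g(k) = mex{g(k−s) : s ∈ {3, 5, 10}, s ≤ k}:
k:     0  1  2  3  4  5  6  7  8  9 10 11 12 13 14 15
g(k):  0  0  0  1  1  1  2  2  0  0  3  1  1  2  2  0
So g(15) = 0.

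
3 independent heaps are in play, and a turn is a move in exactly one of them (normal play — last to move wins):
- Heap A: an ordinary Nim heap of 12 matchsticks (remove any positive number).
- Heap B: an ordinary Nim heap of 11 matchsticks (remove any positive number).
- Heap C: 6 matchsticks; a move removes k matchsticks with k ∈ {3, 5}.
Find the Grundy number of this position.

5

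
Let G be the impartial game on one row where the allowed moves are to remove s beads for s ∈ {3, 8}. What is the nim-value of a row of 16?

1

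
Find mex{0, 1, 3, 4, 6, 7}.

The values 0, 1 are all present; 2 is the first non-negative integer missing from the set.

2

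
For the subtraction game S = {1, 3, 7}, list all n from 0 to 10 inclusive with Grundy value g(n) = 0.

0, 2, 4, 6, 8, 10

Grundy values for subtraction set {1, 3, 7}:
g(0) = mex{} = 0
g(1) = mex{0} = 1
g(2) = mex{1} = 0
g(3) = mex{0} = 1
g(4) = mex{1} = 0
g(5) = mex{0} = 1
g(6) = mex{1} = 0
g(7) = mex{0} = 1
g(8) = mex{1} = 0
g(9) = mex{0} = 1
g(10) = mex{1} = 0
The P-positions (g = 0) in 0..10 are 0, 2, 4, 6, 8, 10.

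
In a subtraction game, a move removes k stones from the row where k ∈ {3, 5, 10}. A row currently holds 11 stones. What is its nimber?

1

Grundy values for subtraction set {3, 5, 10}:
g(0) = mex{} = 0
g(1) = mex{} = 0
g(2) = mex{} = 0
g(3) = mex{0} = 1
g(4) = mex{0} = 1
g(5) = mex{0} = 1
g(6) = mex{0,1} = 2
g(7) = mex{0,1} = 2
g(8) = mex{1} = 0
g(9) = mex{1,2} = 0
g(10) = mex{0,1,2} = 3
g(11) = mex{0,2} = 1
So g(11) = 1.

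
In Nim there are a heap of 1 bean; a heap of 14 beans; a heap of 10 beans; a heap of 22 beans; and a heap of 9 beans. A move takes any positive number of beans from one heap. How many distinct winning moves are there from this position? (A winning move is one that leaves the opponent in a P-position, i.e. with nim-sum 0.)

Compute the nim-sum pairwise:
1 ^ 14 = 15
15 ^ 10 = 5
5 ^ 22 = 19
19 ^ 9 = 26
The overall nim-sum is X = 26. A heap of size p has a winning move iff p XOR X < p (reduce it to p XOR X).
  1: 1 XOR 26 = 27 ≥ 1 — no move.
  14: 14 XOR 26 = 20 ≥ 14 — no move.
  10: 10 XOR 26 = 16 ≥ 10 — no move.
  22: 22 XOR 26 = 12 < 22 — winning move (to 12).
  9: 9 XOR 26 = 19 ≥ 9 — no move.
That gives 1 winning move.

1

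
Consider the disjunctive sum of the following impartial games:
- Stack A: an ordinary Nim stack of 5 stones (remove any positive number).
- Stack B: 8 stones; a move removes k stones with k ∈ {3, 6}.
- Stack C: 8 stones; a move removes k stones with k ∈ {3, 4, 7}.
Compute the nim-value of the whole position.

Stack A is a plain Nim stack of size 5, so its Grundy value is 5.
Grundy values for stack B (subtraction set {3, 6}):
g(0) = mex{} = 0
g(1) = mex{} = 0
g(2) = mex{} = 0
g(3) = mex{0} = 1
g(4) = mex{0} = 1
g(5) = mex{0} = 1
g(6) = mex{0,1} = 2
g(7) = mex{0,1} = 2
g(8) = mex{0,1} = 2
So g(8) = 2.
Build the Grundy sequence for stack C with g(k) = mex{g(k−s) : s ∈ {3, 4, 7}, s ≤ k}:
g(0) = mex{} = 0
g(1) = mex{} = 0
g(2) = mex{} = 0
g(3) = mex{0} = 1
g(4) = mex{0} = 1
g(5) = mex{0} = 1
g(6) = mex{0,1} = 2
g(7) = mex{0,1} = 2
g(8) = mex{0,1} = 2
So g(8) = 2.
The value of a disjunctive sum is the nim-sum of the parts.
Combined value = 5 XOR 2 XOR 2 = 5.

5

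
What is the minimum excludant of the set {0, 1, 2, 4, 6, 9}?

3

The values 0, 1, 2 are all present; 3 is the first non-negative integer missing from the set.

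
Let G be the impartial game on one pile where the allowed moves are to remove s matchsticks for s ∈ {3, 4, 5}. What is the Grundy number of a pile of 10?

0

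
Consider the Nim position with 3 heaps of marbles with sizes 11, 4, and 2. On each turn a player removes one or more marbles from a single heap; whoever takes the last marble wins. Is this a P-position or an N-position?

N-position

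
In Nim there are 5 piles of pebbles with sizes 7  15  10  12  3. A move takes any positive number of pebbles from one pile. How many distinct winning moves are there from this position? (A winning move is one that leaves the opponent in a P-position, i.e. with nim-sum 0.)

3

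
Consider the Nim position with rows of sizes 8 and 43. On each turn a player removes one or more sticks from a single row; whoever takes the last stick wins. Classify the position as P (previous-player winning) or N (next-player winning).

Compute the nim-sum pairwise:
8 ^ 43 = 35
The nim-sum is 35 ≠ 0, so this is an N-position: the player to move can win.

N-position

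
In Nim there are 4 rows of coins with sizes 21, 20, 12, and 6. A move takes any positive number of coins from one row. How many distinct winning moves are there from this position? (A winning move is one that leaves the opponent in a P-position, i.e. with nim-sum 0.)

Compute the nim-sum pairwise:
21 ⊕ 20 = 1
1 ⊕ 12 = 13
13 ⊕ 6 = 11
The overall nim-sum is X = 11. A row of size p has a winning move iff p XOR X < p (reduce it to p XOR X).
  21: 21 XOR 11 = 30 ≥ 21 — no move.
  20: 20 XOR 11 = 31 ≥ 20 — no move.
  12: 12 XOR 11 = 7 < 12 — winning move (to 7).
  6: 6 XOR 11 = 13 ≥ 6 — no move.
That gives 1 winning move.

1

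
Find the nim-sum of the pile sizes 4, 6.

2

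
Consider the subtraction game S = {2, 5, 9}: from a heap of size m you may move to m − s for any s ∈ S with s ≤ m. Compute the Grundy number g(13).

Compute g(0), g(1), … for moves {2, 5, 9}:
g(0) = mex{} = 0
g(1) = mex{} = 0
g(2) = mex{0} = 1
g(3) = mex{0} = 1
g(4) = mex{1} = 0
g(5) = mex{0,1} = 2
g(6) = mex{0} = 1
g(7) = mex{1,2} = 0
g(8) = mex{1} = 0
g(9) = mex{0} = 1
g(10) = mex{0,2} = 1
g(11) = mex{1} = 0
g(12) = mex{0,1} = 2
g(13) = mex{0} = 1
So g(13) = 1.

1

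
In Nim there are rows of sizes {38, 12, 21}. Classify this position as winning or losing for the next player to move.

Compute the nim-sum pairwise:
38 ⊕ 12 = 42
42 ⊕ 21 = 63
The nim-sum is 63 ≠ 0, so this is an N-position: the player to move can win.

Winning position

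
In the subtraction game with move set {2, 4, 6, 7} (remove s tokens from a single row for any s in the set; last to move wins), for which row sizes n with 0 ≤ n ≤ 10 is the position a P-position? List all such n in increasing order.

0, 1, 9, 10

Build the Grundy sequence with g(k) = mex{g(k−s) : s ∈ {2, 4, 6, 7}, s ≤ k}:
k:     0  1  2  3  4  5  6  7  8  9 10
g(k):  0  0  1  1  2  2  3  3  4  0  0
The P-positions (g = 0) in 0..10 are 0, 1, 9, 10.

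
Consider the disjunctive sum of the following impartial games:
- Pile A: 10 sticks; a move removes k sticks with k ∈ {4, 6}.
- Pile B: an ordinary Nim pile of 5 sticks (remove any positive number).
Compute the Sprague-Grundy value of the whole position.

Grundy values for pile A (subtraction set {4, 6}):
g(0) = mex{} = 0
g(1) = mex{} = 0
g(2) = mex{} = 0
g(3) = mex{} = 0
g(4) = mex{0} = 1
g(5) = mex{0} = 1
g(6) = mex{0} = 1
g(7) = mex{0} = 1
g(8) = mex{0,1} = 2
g(9) = mex{0,1} = 2
g(10) = mex{1} = 0
So g(10) = 0.
Pile B is a plain Nim pile of size 5, so its Grundy value is 5.
The value of a disjunctive sum is the nim-sum of the parts.
Combined value = 0 ⊕ 5 = 5.

5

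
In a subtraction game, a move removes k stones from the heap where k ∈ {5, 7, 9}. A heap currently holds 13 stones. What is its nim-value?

Compute g(0), g(1), … for moves {5, 7, 9}:
g(0) = mex{} = 0
g(1) = mex{} = 0
g(2) = mex{} = 0
g(3) = mex{} = 0
g(4) = mex{} = 0
g(5) = mex{0} = 1
g(6) = mex{0} = 1
g(7) = mex{0} = 1
g(8) = mex{0} = 1
g(9) = mex{0} = 1
g(10) = mex{0,1} = 2
g(11) = mex{0,1} = 2
g(12) = mex{0,1} = 2
g(13) = mex{0,1} = 2
So g(13) = 2.

2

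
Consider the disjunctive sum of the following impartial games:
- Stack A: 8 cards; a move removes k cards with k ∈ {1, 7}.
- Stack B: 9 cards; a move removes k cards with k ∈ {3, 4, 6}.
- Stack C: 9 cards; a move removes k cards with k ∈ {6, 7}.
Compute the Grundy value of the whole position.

1

Build the Grundy sequence for stack A with g(k) = mex{g(k−s) : s ∈ {1, 7}, s ≤ k}:
g(0) = mex{} = 0
g(1) = mex{0} = 1
g(2) = mex{1} = 0
g(3) = mex{0} = 1
g(4) = mex{1} = 0
g(5) = mex{0} = 1
g(6) = mex{1} = 0
g(7) = mex{0} = 1
g(8) = mex{1} = 0
So g(8) = 0.
Grundy values for stack B (subtraction set {3, 4, 6}):
g(0) = mex{} = 0
g(1) = mex{} = 0
g(2) = mex{} = 0
g(3) = mex{0} = 1
g(4) = mex{0} = 1
g(5) = mex{0} = 1
g(6) = mex{0,1} = 2
g(7) = mex{0,1} = 2
g(8) = mex{0,1} = 2
g(9) = mex{1,2} = 0
So g(9) = 0.
Build the Grundy sequence for stack C with g(k) = mex{g(k−s) : s ∈ {6, 7}, s ≤ k}:
g(0) = mex{} = 0
g(1) = mex{} = 0
g(2) = mex{} = 0
g(3) = mex{} = 0
g(4) = mex{} = 0
g(5) = mex{} = 0
g(6) = mex{0} = 1
g(7) = mex{0} = 1
g(8) = mex{0} = 1
g(9) = mex{0} = 1
So g(9) = 1.
By the Sprague-Grundy theorem, the Grundy value of a sum of independent games is the XOR of the component values.
Combined value = 0 XOR 0 XOR 1 = 1.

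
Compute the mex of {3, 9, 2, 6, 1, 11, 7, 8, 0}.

4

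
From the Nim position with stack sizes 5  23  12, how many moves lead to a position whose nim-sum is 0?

Write each in binary and XOR column by column:
  00101  (5)
  10111  (23)
  01100  (12)
  -----
  11110  (30)
The overall nim-sum is X = 30. A stack of size p has a winning move iff p XOR X < p (reduce it to p XOR X).
  5: 5 XOR 30 = 27 ≥ 5 — no move.
  23: 23 XOR 30 = 9 < 23 — winning move (to 9).
  12: 12 XOR 30 = 18 ≥ 12 — no move.
That gives 1 winning move.

1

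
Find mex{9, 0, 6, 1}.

The values 0, 1 are all present; 2 is the first non-negative integer missing from the set.

2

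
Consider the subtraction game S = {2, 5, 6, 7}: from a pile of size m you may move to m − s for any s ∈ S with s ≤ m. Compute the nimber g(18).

1

Compute g(0), g(1), … for moves {2, 5, 6, 7}:
k:     0  1  2  3  4  5  6  7  8  9 10 11 12 13 14 15 16 17 18
g(k):  0  0  1  1  0  2  1  3  2  2  3  3  0  0  1  1  0  2  1
So g(18) = 1.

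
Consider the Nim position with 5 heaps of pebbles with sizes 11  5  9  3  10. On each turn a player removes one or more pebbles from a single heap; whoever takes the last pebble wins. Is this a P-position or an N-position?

Compute the nim-sum pairwise:
11 ^ 5 = 14
14 ^ 9 = 7
7 ^ 3 = 4
4 ^ 10 = 14
The nim-sum is 14 ≠ 0, so this is an N-position: the player to move can win.

N-position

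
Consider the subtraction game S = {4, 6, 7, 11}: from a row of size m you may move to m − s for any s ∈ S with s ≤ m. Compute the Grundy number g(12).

Compute g(0), g(1), … for moves {4, 6, 7, 11}:
g(0) = mex{} = 0
g(1) = mex{} = 0
g(2) = mex{} = 0
g(3) = mex{} = 0
g(4) = mex{0} = 1
g(5) = mex{0} = 1
g(6) = mex{0} = 1
g(7) = mex{0} = 1
g(8) = mex{0,1} = 2
g(9) = mex{0,1} = 2
g(10) = mex{0,1} = 2
g(11) = mex{0,1} = 2
g(12) = mex{0,1,2} = 3
So g(12) = 3.

3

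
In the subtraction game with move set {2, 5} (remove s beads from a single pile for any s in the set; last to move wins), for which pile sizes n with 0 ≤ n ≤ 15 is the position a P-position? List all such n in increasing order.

0, 1, 4, 7, 8, 11, 14, 15

Compute g(0), g(1), … for moves {2, 5}:
k:     0  1  2  3  4  5  6  7  8  9 10 11 12 13 14 15
g(k):  0  0  1  1  0  2  1  0  0  1  1  0  2  1  0  0
The P-positions (g = 0) in 0..15 are 0, 1, 4, 7, 8, 11, 14, 15.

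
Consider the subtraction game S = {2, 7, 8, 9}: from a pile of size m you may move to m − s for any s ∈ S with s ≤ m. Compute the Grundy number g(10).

Build the Grundy sequence with g(k) = mex{g(k−s) : s ∈ {2, 7, 8, 9}, s ≤ k}:
g(0) = mex{} = 0
g(1) = mex{} = 0
g(2) = mex{0} = 1
g(3) = mex{0} = 1
g(4) = mex{1} = 0
g(5) = mex{1} = 0
g(6) = mex{0} = 1
g(7) = mex{0} = 1
g(8) = mex{0,1} = 2
g(9) = mex{0,1} = 2
g(10) = mex{0,1,2} = 3
So g(10) = 3.

3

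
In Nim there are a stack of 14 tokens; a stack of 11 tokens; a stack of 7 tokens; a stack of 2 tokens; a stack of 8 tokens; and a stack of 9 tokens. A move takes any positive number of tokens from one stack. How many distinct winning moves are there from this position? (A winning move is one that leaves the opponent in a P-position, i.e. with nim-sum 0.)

Compute the nim-sum pairwise:
14 ^ 11 = 5
5 ^ 7 = 2
2 ^ 2 = 0
0 ^ 8 = 8
8 ^ 9 = 1
The overall nim-sum is X = 1. A stack of size p has a winning move iff p XOR X < p (reduce it to p XOR X).
  14: 14 XOR 1 = 15 ≥ 14 — no move.
  11: 11 XOR 1 = 10 < 11 — winning move (to 10).
  7: 7 XOR 1 = 6 < 7 — winning move (to 6).
  2: 2 XOR 1 = 3 ≥ 2 — no move.
  8: 8 XOR 1 = 9 ≥ 8 — no move.
  9: 9 XOR 1 = 8 < 9 — winning move (to 8).
That gives 3 winning moves.

3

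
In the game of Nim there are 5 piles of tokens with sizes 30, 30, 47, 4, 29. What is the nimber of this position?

Compute the nim-sum pairwise:
30 XOR 30 = 0
0 XOR 47 = 47
47 XOR 4 = 43
43 XOR 29 = 54

54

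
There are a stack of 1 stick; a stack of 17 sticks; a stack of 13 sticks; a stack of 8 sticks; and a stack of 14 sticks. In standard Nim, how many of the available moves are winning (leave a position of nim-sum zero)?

Compute the nim-sum pairwise:
1 ^ 17 = 16
16 ^ 13 = 29
29 ^ 8 = 21
21 ^ 14 = 27
The overall nim-sum is X = 27. A stack of size p has a winning move iff p XOR X < p (reduce it to p XOR X).
  1: 1 XOR 27 = 26 ≥ 1 — no move.
  17: 17 XOR 27 = 10 < 17 — winning move (to 10).
  13: 13 XOR 27 = 22 ≥ 13 — no move.
  8: 8 XOR 27 = 19 ≥ 8 — no move.
  14: 14 XOR 27 = 21 ≥ 14 — no move.
That gives 1 winning move.

1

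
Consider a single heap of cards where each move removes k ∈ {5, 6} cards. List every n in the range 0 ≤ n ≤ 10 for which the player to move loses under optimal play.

0, 1, 2, 3, 4

Compute g(0), g(1), … for moves {5, 6}:
g(0) = mex{} = 0
g(1) = mex{} = 0
g(2) = mex{} = 0
g(3) = mex{} = 0
g(4) = mex{} = 0
g(5) = mex{0} = 1
g(6) = mex{0} = 1
g(7) = mex{0} = 1
g(8) = mex{0} = 1
g(9) = mex{0} = 1
g(10) = mex{0,1} = 2
The P-positions (g = 0) in 0..10 are 0, 1, 2, 3, 4.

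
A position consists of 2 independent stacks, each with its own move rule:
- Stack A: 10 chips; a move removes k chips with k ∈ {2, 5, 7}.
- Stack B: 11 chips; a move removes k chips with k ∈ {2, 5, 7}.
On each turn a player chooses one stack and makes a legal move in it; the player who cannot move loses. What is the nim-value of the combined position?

For stack A, compute g(0), g(1), … with moves {2, 5, 7}:
k:     0  1  2  3  4  5  6  7  8  9 10
g(k):  0  0  1  1  0  2  1  3  2  2  0
So g(10) = 0.
Build the Grundy sequence for stack B with g(k) = mex{g(k−s) : s ∈ {2, 5, 7}, s ≤ k}:
g(0) = mex{} = 0
g(1) = mex{} = 0
g(2) = mex{0} = 1
g(3) = mex{0} = 1
g(4) = mex{1} = 0
g(5) = mex{0,1} = 2
g(6) = mex{0} = 1
g(7) = mex{0,1,2} = 3
g(8) = mex{0,1} = 2
g(9) = mex{0,1,3} = 2
g(10) = mex{1,2} = 0
g(11) = mex{0,1,2} = 3
So g(11) = 3.
By the Sprague-Grundy theorem, the Grundy value of a sum of independent games is the XOR of the component values.
Combined value = 0 XOR 3 = 3.

3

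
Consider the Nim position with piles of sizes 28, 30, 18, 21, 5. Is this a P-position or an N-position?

P-position

Bitwise XOR of the heap sizes:
  11100  (28)
  11110  (30)
  10010  (18)
  10101  (21)
  00101  (5)
  -----
  00000  (0)
The nim-sum is 0, so this is a P-position: the player to move is in a losing position under optimal play.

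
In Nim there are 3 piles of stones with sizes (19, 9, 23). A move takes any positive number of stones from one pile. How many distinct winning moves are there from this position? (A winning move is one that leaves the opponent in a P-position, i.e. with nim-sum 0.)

1

Compute the nim-sum pairwise:
19 ⊕ 9 = 26
26 ⊕ 23 = 13
The overall nim-sum is X = 13. A pile of size p has a winning move iff p XOR X < p (reduce it to p XOR X).
  19: 19 XOR 13 = 30 ≥ 19 — no move.
  9: 9 XOR 13 = 4 < 9 — winning move (to 4).
  23: 23 XOR 13 = 26 ≥ 23 — no move.
That gives 1 winning move.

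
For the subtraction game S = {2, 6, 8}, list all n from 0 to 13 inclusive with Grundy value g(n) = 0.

0, 1, 4, 5

Build the Grundy sequence with g(k) = mex{g(k−s) : s ∈ {2, 6, 8}, s ≤ k}:
k:     0  1  2  3  4  5  6  7  8  9 10 11 12 13
g(k):  0  0  1  1  0  0  1  1  2  2  3  3  2  2
The P-positions (g = 0) in 0..13 are 0, 1, 4, 5.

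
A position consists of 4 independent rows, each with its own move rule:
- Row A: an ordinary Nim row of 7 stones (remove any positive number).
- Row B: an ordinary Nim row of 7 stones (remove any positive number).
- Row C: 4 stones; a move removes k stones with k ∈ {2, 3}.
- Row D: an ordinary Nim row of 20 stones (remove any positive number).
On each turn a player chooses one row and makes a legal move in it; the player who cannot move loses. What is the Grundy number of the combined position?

22

Row A is a plain Nim row of size 7, so its Grundy value is 7.
Row B is a plain Nim row of size 7, so its Grundy value is 7.
Build the Grundy sequence for row C with g(k) = mex{g(k−s) : s ∈ {2, 3}, s ≤ k}:
g(0) = mex{} = 0
g(1) = mex{} = 0
g(2) = mex{0} = 1
g(3) = mex{0} = 1
g(4) = mex{0,1} = 2
So g(4) = 2.
Row D is a plain Nim row of size 20, so its Grundy value is 20.
The value of a disjunctive sum is the nim-sum of the parts.
Combined value = 7 ⊕ 7 ⊕ 2 ⊕ 20 = 22.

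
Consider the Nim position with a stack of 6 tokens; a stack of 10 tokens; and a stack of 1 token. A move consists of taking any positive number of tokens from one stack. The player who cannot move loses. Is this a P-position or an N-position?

N-position

Nim-sum: 6 ⊕ 10 ⊕ 1 = 13.
The nim-sum is 13 ≠ 0, so this is an N-position: the player to move can win.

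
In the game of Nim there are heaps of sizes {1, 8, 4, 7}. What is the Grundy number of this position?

10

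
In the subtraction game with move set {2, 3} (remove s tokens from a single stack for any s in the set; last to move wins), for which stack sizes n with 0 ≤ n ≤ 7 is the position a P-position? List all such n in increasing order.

Build the Grundy sequence with g(k) = mex{g(k−s) : s ∈ {2, 3}, s ≤ k}:
g(0) = mex{} = 0
g(1) = mex{} = 0
g(2) = mex{0} = 1
g(3) = mex{0} = 1
g(4) = mex{0,1} = 2
g(5) = mex{1} = 0
g(6) = mex{1,2} = 0
g(7) = mex{0,2} = 1
The P-positions (g = 0) in 0..7 are 0, 1, 5, 6.

0, 1, 5, 6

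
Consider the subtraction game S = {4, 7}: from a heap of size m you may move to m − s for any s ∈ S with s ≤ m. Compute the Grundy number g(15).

Grundy values for subtraction set {4, 7}:
k:     0  1  2  3  4  5  6  7  8  9 10 11 12 13 14 15
g(k):  0  0  0  0  1  1  1  1  2  2  2  0  0  0  0  1
So g(15) = 1.

1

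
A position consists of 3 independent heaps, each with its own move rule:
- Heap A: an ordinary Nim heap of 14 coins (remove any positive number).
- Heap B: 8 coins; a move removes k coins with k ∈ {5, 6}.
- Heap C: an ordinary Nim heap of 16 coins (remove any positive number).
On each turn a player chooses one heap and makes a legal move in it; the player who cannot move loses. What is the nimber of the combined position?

31

Heap A is a plain Nim heap of size 14, so its Grundy value is 14.
For heap B, compute g(0), g(1), … with moves {5, 6}:
k:     0  1  2  3  4  5  6  7  8
g(k):  0  0  0  0  0  1  1  1  1
So g(8) = 1.
Heap C is a plain Nim heap of size 16, so its Grundy value is 16.
The value of a disjunctive sum is the nim-sum of the parts.
Combined value = 14 ⊕ 1 ⊕ 16 = 31.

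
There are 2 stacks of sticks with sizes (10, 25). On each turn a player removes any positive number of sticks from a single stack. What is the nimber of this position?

In binary:
  01010  (10)
  11001  (25)
  -----
  10011  (19)

19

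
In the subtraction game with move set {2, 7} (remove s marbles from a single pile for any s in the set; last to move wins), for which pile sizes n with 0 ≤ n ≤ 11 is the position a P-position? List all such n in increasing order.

0, 1, 4, 5, 9, 10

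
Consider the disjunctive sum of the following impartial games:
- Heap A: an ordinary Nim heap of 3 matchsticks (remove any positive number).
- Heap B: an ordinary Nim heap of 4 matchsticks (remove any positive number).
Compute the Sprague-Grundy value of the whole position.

Heap A is a plain Nim heap of size 3, so its Grundy value is 3.
Heap B is a plain Nim heap of size 4, so its Grundy value is 4.
The value of a disjunctive sum is the nim-sum of the parts.
Combined value = 3 XOR 4 = 7.

7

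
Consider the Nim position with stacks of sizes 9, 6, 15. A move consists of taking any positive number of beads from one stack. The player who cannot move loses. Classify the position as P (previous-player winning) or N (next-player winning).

P-position

Nim-sum: 9 ^ 6 ^ 15 = 0.
The nim-sum is 0, so this is a P-position: the player to move is in a losing position under optimal play.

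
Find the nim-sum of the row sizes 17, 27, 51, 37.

28

Nim-sum: 17 ^ 27 ^ 51 ^ 37 = 28.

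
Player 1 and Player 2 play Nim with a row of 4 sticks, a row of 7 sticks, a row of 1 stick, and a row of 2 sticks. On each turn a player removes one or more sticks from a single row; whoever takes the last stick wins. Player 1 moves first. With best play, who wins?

Player 2 wins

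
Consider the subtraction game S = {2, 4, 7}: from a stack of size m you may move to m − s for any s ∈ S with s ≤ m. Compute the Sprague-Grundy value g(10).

Grundy values for subtraction set {2, 4, 7}:
k:     0  1  2  3  4  5  6  7  8  9 10
g(k):  0  0  1  1  2  2  0  3  1  0  2
So g(10) = 2.

2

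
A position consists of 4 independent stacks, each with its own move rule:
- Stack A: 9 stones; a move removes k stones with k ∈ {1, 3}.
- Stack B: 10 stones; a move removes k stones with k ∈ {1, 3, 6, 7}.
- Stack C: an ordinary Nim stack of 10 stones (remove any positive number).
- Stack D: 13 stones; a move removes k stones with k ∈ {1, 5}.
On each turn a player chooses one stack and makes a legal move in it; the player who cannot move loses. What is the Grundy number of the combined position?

For stack A, compute g(0), g(1), … with moves {1, 3}:
k:     0  1  2  3  4  5  6  7  8  9
g(k):  0  1  0  1  0  1  0  1  0  1
So g(9) = 1.
Build the Grundy sequence for stack B with g(k) = mex{g(k−s) : s ∈ {1, 3, 6, 7}, s ≤ k}:
g(0) = mex{} = 0
g(1) = mex{0} = 1
g(2) = mex{1} = 0
g(3) = mex{0} = 1
g(4) = mex{1} = 0
g(5) = mex{0} = 1
g(6) = mex{0,1} = 2
g(7) = mex{0,1,2} = 3
g(8) = mex{0,1,3} = 2
g(9) = mex{0,1,2} = 3
g(10) = mex{0,1,3} = 2
So g(10) = 2.
Stack C is a plain Nim stack of size 10, so its Grundy value is 10.
Build the Grundy sequence for stack D with g(k) = mex{g(k−s) : s ∈ {1, 5}, s ≤ k}:
k:     0  1  2  3  4  5  6  7  8  9 10 11 12 13
g(k):  0  1  0  1  0  1  0  1  0  1  0  1  0  1
So g(13) = 1.
The value of a disjunctive sum is the nim-sum of the parts.
Combined value = 1 ⊕ 2 ⊕ 10 ⊕ 1 = 8.

8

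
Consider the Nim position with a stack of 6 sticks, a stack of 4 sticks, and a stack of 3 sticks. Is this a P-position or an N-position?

N-position

Nim-sum: 6 ⊕ 4 ⊕ 3 = 1.
The nim-sum is 1 ≠ 0, so this is an N-position: the player to move can win.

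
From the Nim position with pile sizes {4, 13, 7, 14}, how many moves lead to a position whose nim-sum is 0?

0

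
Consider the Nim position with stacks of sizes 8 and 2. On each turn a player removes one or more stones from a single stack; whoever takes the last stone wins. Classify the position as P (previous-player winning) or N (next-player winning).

N-position

Compute the nim-sum pairwise:
8 ^ 2 = 10
The nim-sum is 10 ≠ 0, so this is an N-position: the player to move can win.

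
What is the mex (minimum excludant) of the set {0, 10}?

1

0 is in the set but 1 is not, so the mex is 1.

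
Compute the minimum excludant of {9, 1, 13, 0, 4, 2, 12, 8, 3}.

5

The values 0, 1, 2, 3, 4 are all present; 5 is the first non-negative integer missing from the set.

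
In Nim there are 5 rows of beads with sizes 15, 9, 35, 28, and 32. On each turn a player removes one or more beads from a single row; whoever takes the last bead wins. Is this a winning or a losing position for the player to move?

Winning position

In binary:
  001111  (15)
  001001  (9)
  100011  (35)
  011100  (28)
  100000  (32)
  ------
  011001  (25)
The nim-sum is 25 ≠ 0, so this is an N-position: the player to move can win.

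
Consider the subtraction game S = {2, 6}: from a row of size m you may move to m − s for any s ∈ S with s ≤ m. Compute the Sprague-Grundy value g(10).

1

Grundy values for subtraction set {2, 6}:
g(0) = mex{} = 0
g(1) = mex{} = 0
g(2) = mex{0} = 1
g(3) = mex{0} = 1
g(4) = mex{1} = 0
g(5) = mex{1} = 0
g(6) = mex{0} = 1
g(7) = mex{0} = 1
g(8) = mex{1} = 0
g(9) = mex{1} = 0
g(10) = mex{0} = 1
So g(10) = 1.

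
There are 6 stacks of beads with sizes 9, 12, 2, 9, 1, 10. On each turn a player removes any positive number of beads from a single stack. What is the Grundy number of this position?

Nim-sum: 9 ^ 12 ^ 2 ^ 9 ^ 1 ^ 10 = 5.

5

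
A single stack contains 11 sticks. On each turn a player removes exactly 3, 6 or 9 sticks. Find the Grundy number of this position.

3

Compute g(0), g(1), … for moves {3, 6, 9}:
k:     0  1  2  3  4  5  6  7  8  9 10 11
g(k):  0  0  0  1  1  1  2  2  2  3  3  3
So g(11) = 3.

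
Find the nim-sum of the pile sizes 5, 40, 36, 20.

Compute the nim-sum pairwise:
5 XOR 40 = 45
45 XOR 36 = 9
9 XOR 20 = 29

29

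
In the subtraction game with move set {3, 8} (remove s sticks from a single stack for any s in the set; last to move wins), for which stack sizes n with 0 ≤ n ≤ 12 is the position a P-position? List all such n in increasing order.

0, 1, 2, 6, 7, 11, 12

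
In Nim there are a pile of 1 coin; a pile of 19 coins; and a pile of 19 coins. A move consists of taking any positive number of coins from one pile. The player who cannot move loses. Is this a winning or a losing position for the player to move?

Winning position

Nim-sum: 1 XOR 19 XOR 19 = 1.
The nim-sum is 1 ≠ 0, so this is an N-position: the player to move can win.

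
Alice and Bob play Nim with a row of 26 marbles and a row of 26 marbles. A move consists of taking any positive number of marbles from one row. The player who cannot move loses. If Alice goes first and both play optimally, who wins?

Bob wins

Nim-sum: 26 ^ 26 = 0.
The nim-sum is 0, so this is a P-position: the player to move is in a losing position under optimal play; Alice is about to move from it and so loses — Bob wins.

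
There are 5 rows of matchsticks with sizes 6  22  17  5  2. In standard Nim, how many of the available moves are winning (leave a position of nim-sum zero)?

Nim-sum: 6 ^ 22 ^ 17 ^ 5 ^ 2 = 6.
The overall nim-sum is X = 6. A row of size p has a winning move iff p XOR X < p (reduce it to p XOR X).
  6: 6 XOR 6 = 0 < 6 — winning move (to 0).
  22: 22 XOR 6 = 16 < 22 — winning move (to 16).
  17: 17 XOR 6 = 23 ≥ 17 — no move.
  5: 5 XOR 6 = 3 < 5 — winning move (to 3).
  2: 2 XOR 6 = 4 ≥ 2 — no move.
That gives 3 winning moves.

3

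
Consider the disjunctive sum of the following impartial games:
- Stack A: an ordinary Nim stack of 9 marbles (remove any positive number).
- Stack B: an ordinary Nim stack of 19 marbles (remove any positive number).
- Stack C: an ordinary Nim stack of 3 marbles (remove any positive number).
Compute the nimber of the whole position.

25

Stack A is a plain Nim stack of size 9, so its Grundy value is 9.
Stack B is a plain Nim stack of size 19, so its Grundy value is 19.
Stack C is a plain Nim stack of size 3, so its Grundy value is 3.
The value of a disjunctive sum is the nim-sum of the parts.
Combined value = 9 ⊕ 19 ⊕ 3 = 25.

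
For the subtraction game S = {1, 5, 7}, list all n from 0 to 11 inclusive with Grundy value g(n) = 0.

0, 2, 4, 6, 8, 10

Grundy values for subtraction set {1, 5, 7}:
k:     0  1  2  3  4  5  6  7  8  9 10 11
g(k):  0  1  0  1  0  1  0  1  0  1  0  1
The P-positions (g = 0) in 0..11 are 0, 2, 4, 6, 8, 10.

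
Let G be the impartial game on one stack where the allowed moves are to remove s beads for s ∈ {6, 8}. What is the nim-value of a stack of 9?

1

Build the Grundy sequence with g(k) = mex{g(k−s) : s ∈ {6, 8}, s ≤ k}:
g(0) = mex{} = 0
g(1) = mex{} = 0
g(2) = mex{} = 0
g(3) = mex{} = 0
g(4) = mex{} = 0
g(5) = mex{} = 0
g(6) = mex{0} = 1
g(7) = mex{0} = 1
g(8) = mex{0} = 1
g(9) = mex{0} = 1
So g(9) = 1.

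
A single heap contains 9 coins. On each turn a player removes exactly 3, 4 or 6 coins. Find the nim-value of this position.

0

Grundy values for subtraction set {3, 4, 6}:
g(0) = mex{} = 0
g(1) = mex{} = 0
g(2) = mex{} = 0
g(3) = mex{0} = 1
g(4) = mex{0} = 1
g(5) = mex{0} = 1
g(6) = mex{0,1} = 2
g(7) = mex{0,1} = 2
g(8) = mex{0,1} = 2
g(9) = mex{1,2} = 0
So g(9) = 0.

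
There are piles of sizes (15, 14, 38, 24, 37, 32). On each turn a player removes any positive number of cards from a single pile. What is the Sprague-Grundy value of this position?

58

Compute the nim-sum pairwise:
15 ^ 14 = 1
1 ^ 38 = 39
39 ^ 24 = 63
63 ^ 37 = 26
26 ^ 32 = 58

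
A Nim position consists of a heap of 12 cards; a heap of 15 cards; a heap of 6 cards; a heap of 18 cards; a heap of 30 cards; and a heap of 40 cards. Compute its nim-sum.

Compute the nim-sum pairwise:
12 XOR 15 = 3
3 XOR 6 = 5
5 XOR 18 = 23
23 XOR 30 = 9
9 XOR 40 = 33

33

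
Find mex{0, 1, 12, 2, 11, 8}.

The values 0, 1, 2 are all present; 3 is the first non-negative integer missing from the set.

3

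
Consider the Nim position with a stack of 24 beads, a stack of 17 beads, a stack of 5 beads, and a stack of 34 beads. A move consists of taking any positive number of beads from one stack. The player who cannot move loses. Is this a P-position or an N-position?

N-position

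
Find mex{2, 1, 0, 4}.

3

The values 0, 1, 2 are all present; 3 is the first non-negative integer missing from the set.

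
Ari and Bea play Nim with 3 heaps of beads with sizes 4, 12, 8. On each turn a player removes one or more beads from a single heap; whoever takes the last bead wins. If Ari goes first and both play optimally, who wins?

Bea wins

Bitwise XOR of the heap sizes:
  0100  (4)
  1100  (12)
  1000  (8)
  ----
  0000  (0)
The nim-sum is 0, so this is a P-position: the player to move is in a losing position under optimal play; Ari is about to move from it and so loses — Bea wins.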